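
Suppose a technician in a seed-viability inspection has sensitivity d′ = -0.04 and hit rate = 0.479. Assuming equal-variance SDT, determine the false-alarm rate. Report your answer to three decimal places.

false-alarm rate = 0.495

z(hit rate) = z(0.479) = -0.0527
z(FA) = z(H) − d' = -0.0527 − (-0.04) = -0.0127
false-alarm rate = Φ(-0.0127) = 0.4949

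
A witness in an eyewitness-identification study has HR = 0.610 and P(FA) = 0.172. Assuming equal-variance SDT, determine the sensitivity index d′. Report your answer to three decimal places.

z(0.610) = 0.2793, z(0.172) = -0.9463
d' = z(H) − z(FA) = 0.2793 − (-0.9463) = 1.2256

d′ = 1.226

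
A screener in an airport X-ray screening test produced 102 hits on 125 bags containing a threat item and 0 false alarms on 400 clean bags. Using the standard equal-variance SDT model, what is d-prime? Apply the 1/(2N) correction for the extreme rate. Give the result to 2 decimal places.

The false-alarm rate is 0/400 = 0, so apply the 1/(2N) correction: FA → 1/(2·400) = 0.00125.
z(H) = z(0.81600) = 0.900
z(FA) = z(0.00125) = -3.023
d' = 0.900 − (-3.023) = 3.923

d-prime = 3.92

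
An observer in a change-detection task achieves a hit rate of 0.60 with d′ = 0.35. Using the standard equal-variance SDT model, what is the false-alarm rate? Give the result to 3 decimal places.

z(hit rate) = z(0.60) = 0.2533
z(FA) = z(H) − d' = 0.2533 − 0.35 = -0.0967
false-alarm rate = Φ(-0.0967) = 0.4615

false-alarm rate = 0.462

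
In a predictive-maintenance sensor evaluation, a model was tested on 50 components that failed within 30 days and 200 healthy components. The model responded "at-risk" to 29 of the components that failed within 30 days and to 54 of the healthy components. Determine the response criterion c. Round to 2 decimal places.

H = 29/50 = 0.5800
FA = 54/200 = 0.2700
z(H) = z(0.5800) = 0.2019
z(FA) = z(0.2700) = -0.6128
c = −½·[z(H) + z(FA)] = −0.5 × (0.2019 + (-0.6128)) = 0.20545
c > 0: the model has a conservative response bias.

c = 0.21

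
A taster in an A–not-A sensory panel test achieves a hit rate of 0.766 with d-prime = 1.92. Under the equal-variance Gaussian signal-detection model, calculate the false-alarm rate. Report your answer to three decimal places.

z(hit rate) = z(0.766) = 0.7257
z(FA) = z(H) − d' = 0.7257 − 1.92 = -1.1943
false-alarm rate = Φ(-1.1943) = 0.1162

false-alarm rate = 0.116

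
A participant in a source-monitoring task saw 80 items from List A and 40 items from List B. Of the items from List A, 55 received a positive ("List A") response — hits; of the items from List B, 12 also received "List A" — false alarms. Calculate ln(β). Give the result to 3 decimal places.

ln β = 0.018

H = 55/80 = 0.6875
FA = 12/40 = 0.3000
Φ⁻¹(H) = 0.4888
Φ⁻¹(FA) = -0.5244
ln β = −½·[z(H)² − z(FA)²] = −0.5 × (0.2389 − 0.2750) = 0.01805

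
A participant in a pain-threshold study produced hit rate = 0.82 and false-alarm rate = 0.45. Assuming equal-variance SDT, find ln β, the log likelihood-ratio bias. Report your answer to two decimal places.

ln β = -0.41

z(H) = z(0.82) = 0.915
z(FA) = z(0.45) = -0.126
ln β = −½·[z(H)² − z(FA)²] = −0.5 × (0.837 − 0.016) = -0.4105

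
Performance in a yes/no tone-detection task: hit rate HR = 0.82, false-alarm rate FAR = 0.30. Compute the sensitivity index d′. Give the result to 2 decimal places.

d′ = 1.44

z(H) = 0.915
z(FA) = -0.524
d' = z(H) − z(FA) = 0.915 − (-0.524) = 1.439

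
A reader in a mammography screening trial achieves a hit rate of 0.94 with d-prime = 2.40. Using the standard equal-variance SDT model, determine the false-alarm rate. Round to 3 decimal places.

z(hit rate) = z(0.94) = 1.5548
z(FA) = z(H) − d' = 1.5548 − 2.40 = -0.8452
false-alarm rate = Φ(-0.8452) = 0.1990

false-alarm rate = 0.199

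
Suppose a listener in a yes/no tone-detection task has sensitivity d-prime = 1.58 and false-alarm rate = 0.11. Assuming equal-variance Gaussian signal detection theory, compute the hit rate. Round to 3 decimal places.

hit rate = 0.638

z(false-alarm rate) = z(0.11) = -1.2265
z(H) = z(FA) + d' = -1.2265 + 1.58 = 0.3535
hit rate = Φ(0.3535) = 0.6381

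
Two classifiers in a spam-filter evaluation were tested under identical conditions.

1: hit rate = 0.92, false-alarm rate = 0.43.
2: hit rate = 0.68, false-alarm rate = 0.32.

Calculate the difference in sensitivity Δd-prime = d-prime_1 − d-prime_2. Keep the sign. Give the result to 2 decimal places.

1: z(0.92) = 1.405, z(0.43) = -0.176, d' = 1.581
2: z(0.68) = 0.468, z(0.32) = -0.468, d' = 0.936
Δd' = d'_1 − d'_2 = 1.581 − 0.936 = 0.645
1 has the higher sensitivity.

Δd-prime = 0.65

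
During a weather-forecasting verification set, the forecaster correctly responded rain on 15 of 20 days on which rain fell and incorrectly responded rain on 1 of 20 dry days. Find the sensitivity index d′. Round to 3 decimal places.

H = 15/20 = 0.7500
FA = 1/20 = 0.0500
z(0.7500) = 0.6745, z(0.0500) = -1.6449
d' = z(H) − z(FA) = 0.6745 − (-1.6449) = 2.3194

d′ = 2.319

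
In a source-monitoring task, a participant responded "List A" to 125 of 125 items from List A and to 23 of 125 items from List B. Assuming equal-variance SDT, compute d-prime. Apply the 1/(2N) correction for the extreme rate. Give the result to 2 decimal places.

d-prime = 3.55

The hit rate is 125/125 = 1, so apply the 1/(2N) correction: H → 1 − 1/(2·125) = 0.99600.
z(H) = z(0.99600) = 2.652
z(FA) = z(0.18400) = -0.900
d' = 2.652 − (-0.900) = 3.552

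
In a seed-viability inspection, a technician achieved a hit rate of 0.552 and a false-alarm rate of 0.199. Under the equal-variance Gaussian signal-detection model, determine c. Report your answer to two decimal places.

c = 0.36

Φ⁻¹(H) = Φ⁻¹(0.552) = 0.1307
Φ⁻¹(FA) = Φ⁻¹(0.199) = -0.8452
c = −½·[z(H) + z(FA)] = −0.5 × (0.1307 + (-0.8452)) = 0.35725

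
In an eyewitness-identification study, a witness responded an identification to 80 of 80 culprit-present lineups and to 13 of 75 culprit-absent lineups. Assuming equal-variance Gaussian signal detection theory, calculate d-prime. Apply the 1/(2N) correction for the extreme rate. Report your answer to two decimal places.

d-prime = 3.44

The hit rate is 80/80 = 1, so apply the 1/(2N) correction: H → 1 − 1/(2·80) = 0.99375.
z(H) = z(0.99375) = 2.498
z(FA) = z(0.17333) = -0.941
d' = 2.498 − (-0.941) = 3.439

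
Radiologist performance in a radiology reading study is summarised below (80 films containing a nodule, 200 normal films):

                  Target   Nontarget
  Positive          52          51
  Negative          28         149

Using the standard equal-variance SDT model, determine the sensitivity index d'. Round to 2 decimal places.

H = 52/80 = 0.6500
FA = 51/200 = 0.2550
z(H) = 0.3853
z(FA) = -0.6588
d' = z(H) − z(FA) = 0.3853 − (-0.6588) = 1.0441

d' = 1.04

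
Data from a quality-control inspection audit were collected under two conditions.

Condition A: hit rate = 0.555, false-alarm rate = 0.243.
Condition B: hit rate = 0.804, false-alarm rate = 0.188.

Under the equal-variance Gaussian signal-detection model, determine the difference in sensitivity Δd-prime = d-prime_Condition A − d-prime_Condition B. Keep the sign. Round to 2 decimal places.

Δd-prime = -0.91

Condition A: z(0.555) = 0.138, z(0.243) = -0.697, d' = 0.835
Condition B: z(0.804) = 0.856, z(0.188) = -0.885, d' = 1.741
Δd' = d'_Condition A − d'_Condition B = 0.835 − 1.741 = -0.906
Condition B has the higher sensitivity.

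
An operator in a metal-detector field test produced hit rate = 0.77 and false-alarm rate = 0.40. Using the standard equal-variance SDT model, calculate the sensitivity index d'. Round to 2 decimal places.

z(H) = z(0.77) = 0.739
z(FA) = z(0.40) = -0.253
d' = z(H) − z(FA) = 0.739 − (-0.253) = 0.992

d' = 0.99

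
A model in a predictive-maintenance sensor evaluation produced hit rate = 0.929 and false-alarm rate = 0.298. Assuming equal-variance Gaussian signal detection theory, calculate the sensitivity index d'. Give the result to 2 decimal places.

Φ⁻¹(H) = Φ⁻¹(0.929) = 1.4684
Φ⁻¹(FA) = Φ⁻¹(0.298) = -0.5302
d' = z(H) − z(FA) = 1.4684 − (-0.5302) = 1.9986

d' = 2.00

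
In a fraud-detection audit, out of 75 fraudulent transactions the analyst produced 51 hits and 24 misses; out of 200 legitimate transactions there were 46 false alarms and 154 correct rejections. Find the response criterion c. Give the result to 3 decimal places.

H = 51/75 = 0.6800
FA = 46/200 = 0.2300
z(0.6800) = 0.4677, z(0.2300) = -0.7388
c = −½·[z(H) + z(FA)] = −0.5 × (0.4677 + (-0.7388)) = 0.13555
c > 0: the analyst has a conservative response bias.

c = 0.136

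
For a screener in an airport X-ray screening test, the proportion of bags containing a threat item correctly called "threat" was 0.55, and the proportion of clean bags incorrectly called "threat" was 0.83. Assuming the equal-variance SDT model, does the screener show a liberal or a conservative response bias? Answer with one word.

liberal

z(H) = 0.126, z(FA) = 0.954
c = −½·(z(H) + z(FA)) = -0.540
c < 0 → liberal criterion (biased toward responding “yes”).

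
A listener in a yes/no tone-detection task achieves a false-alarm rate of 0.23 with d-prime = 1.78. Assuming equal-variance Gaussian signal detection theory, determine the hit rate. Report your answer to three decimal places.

hit rate = 0.851

z(false-alarm rate) = z(0.23) = -0.7388
z(H) = z(FA) + d' = -0.7388 + 1.78 = 1.0412
hit rate = Φ(1.0412) = 0.8511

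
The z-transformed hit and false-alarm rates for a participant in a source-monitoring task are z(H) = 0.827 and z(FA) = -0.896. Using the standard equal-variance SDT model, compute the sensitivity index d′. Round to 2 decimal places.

d′ = 1.72

d' = z(H) − z(FA) = 0.827 − (-0.896) = 1.723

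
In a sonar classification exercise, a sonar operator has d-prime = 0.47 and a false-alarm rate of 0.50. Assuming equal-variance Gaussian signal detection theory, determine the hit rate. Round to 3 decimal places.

hit rate = 0.681

z(false-alarm rate) = z(0.50) = 0.0000
z(H) = z(FA) + d' = 0.0000 + 0.47 = 0.4700
hit rate = Φ(0.4700) = 0.6808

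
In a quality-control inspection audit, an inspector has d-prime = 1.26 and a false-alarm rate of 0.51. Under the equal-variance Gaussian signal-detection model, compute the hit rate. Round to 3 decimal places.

hit rate = 0.901

z(false-alarm rate) = z(0.51) = 0.0251
z(H) = z(FA) + d' = 0.0251 + 1.26 = 1.2851
hit rate = Φ(1.2851) = 0.9006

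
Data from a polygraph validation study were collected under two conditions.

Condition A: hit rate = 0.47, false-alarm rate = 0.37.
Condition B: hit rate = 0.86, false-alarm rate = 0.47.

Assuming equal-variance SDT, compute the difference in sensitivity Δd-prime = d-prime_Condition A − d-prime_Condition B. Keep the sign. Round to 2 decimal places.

Condition A: z(0.47) = -0.075, z(0.37) = -0.332, d' = 0.257
Condition B: z(0.86) = 1.080, z(0.47) = -0.075, d' = 1.155
Δd' = d'_Condition A − d'_Condition B = 0.257 − 1.155 = -0.898
Condition B has the higher sensitivity.

Δd-prime = -0.90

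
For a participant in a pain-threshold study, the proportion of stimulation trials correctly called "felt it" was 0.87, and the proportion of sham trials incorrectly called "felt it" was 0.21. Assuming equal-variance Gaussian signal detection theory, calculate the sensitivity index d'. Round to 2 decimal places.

z(H) = z(0.87) = 1.126
z(FA) = z(0.21) = -0.806
d' = z(H) − z(FA) = 1.126 − (-0.806) = 1.932

d' = 1.93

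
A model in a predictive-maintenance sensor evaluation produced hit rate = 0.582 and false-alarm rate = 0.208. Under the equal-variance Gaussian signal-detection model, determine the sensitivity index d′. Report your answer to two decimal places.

d′ = 1.02

z(H) = z(0.582) = 0.207
z(FA) = z(0.208) = -0.813
d' = z(H) − z(FA) = 0.207 − (-0.813) = 1.020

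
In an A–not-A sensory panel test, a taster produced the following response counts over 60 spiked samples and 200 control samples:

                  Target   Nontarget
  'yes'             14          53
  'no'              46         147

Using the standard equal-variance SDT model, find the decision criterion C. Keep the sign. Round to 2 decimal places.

C = 0.68

H = 14/60 = 0.2333
FA = 53/200 = 0.2650
z(0.2333) = -0.7280, z(0.2650) = -0.6280
c = −½·[z(H) + z(FA)] = −0.5 × (-0.7280 + (-0.6280)) = 0.6780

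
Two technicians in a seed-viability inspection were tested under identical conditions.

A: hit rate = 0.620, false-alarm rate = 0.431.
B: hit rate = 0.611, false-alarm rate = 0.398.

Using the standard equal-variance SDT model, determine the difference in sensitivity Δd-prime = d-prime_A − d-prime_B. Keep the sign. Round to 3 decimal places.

Δd-prime = -0.061

A: z(0.620) = 0.3055, z(0.431) = -0.1738, d' = 0.4793
B: z(0.611) = 0.2819, z(0.398) = -0.2585, d' = 0.5404
Δd' = d'_A − d'_B = 0.4793 − 0.5404 = -0.0611
B has the higher sensitivity.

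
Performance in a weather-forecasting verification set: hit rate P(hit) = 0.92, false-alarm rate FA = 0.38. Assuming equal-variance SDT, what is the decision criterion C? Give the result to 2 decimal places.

z(0.92) = 1.4051, z(0.38) = -0.3055
c = −½·[z(H) + z(FA)] = −0.5 × (1.4051 + (-0.3055)) = -0.5498

C = -0.55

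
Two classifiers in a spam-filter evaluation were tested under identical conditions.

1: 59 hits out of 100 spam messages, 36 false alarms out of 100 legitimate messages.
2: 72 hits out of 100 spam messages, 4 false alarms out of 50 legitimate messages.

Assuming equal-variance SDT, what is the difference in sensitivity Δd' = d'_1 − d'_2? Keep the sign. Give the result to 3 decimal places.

1: z(0.5900) = 0.2275, z(0.3600) = -0.3585, d' = 0.5860
2: z(0.7200) = 0.5828, z(0.0800) = -1.4051, d' = 1.9879
Δd' = d'_1 − d'_2 = 0.5860 − 1.9879 = -1.4019
2 has the higher sensitivity.

Δd' = -1.402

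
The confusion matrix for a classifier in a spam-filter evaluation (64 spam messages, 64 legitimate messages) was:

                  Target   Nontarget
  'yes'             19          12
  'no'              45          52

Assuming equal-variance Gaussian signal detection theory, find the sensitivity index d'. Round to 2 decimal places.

H = 19/64 = 0.2969
FA = 12/64 = 0.1875
Φ⁻¹(0.2969) = -0.533, Φ⁻¹(0.1875) = -0.887
d' = z(H) − z(FA) = -0.533 − (-0.887) = 0.354

d' = 0.35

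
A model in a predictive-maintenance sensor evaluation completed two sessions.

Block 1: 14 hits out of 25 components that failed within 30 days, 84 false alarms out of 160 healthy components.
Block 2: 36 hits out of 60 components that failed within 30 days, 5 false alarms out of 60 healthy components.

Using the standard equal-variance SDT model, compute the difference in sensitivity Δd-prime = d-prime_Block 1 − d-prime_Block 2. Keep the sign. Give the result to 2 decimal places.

Δd-prime = -1.55

Block 1: z(0.5600) = 0.151, z(0.5250) = 0.063, d' = 0.088
Block 2: z(0.6000) = 0.253, z(0.0833) = -1.383, d' = 1.636
Δd' = d'_Block 1 − d'_Block 2 = 0.088 − 1.636 = -1.548
Block 2 has the higher sensitivity.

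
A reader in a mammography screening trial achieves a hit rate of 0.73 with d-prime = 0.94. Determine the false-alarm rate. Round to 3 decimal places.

z(hit rate) = z(0.73) = 0.6128
z(FA) = z(H) − d' = 0.6128 − 0.94 = -0.3272
false-alarm rate = Φ(-0.3272) = 0.3718

false-alarm rate = 0.372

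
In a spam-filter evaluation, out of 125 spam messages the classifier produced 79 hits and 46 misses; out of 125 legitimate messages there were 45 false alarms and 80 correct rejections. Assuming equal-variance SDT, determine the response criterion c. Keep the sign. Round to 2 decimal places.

c = 0.01

H = 79/125 = 0.6320
FA = 45/125 = 0.3600
z(0.6320) = 0.337, z(0.3600) = -0.358
c = −½·[z(H) + z(FA)] = −0.5 × (0.337 + (-0.358)) = 0.0105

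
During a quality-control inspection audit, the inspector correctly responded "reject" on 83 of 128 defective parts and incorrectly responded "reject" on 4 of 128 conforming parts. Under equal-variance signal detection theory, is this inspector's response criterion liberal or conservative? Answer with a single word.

conservative

z(H) = 0.381, z(FA) = -1.863
c = −½·(z(H) + z(FA)) = 0.741
c > 0 → conservative criterion (biased toward responding “no”).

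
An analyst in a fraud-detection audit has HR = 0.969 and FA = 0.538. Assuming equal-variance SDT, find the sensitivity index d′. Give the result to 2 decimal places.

Φ⁻¹(H) = Φ⁻¹(0.969) = 1.8663
Φ⁻¹(FA) = Φ⁻¹(0.538) = 0.0954
d' = z(H) − z(FA) = 1.8663 − 0.0954 = 1.7709

d′ = 1.77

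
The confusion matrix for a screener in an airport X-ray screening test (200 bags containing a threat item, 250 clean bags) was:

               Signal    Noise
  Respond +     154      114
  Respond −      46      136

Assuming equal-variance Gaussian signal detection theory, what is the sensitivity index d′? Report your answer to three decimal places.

d′ = 0.849

H = 154/200 = 0.7700
FA = 114/250 = 0.4560
Φ⁻¹(H) = 0.7388
Φ⁻¹(FA) = -0.1105
d' = z(H) − z(FA) = 0.7388 − (-0.1105) = 0.8493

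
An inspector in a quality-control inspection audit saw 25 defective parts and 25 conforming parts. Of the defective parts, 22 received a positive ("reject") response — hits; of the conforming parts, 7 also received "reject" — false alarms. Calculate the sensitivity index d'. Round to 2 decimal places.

d' = 1.76

H = 22/25 = 0.8800
FA = 7/25 = 0.2800
Φ⁻¹(H) = Φ⁻¹(0.8800) = 1.1750
Φ⁻¹(FA) = Φ⁻¹(0.2800) = -0.5828
d' = z(H) − z(FA) = 1.1750 − (-0.5828) = 1.7578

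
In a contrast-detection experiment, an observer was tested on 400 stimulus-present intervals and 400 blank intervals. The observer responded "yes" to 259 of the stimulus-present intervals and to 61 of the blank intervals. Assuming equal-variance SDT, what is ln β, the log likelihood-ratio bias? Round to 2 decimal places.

ln β = 0.45

H = 259/400 = 0.6475
FA = 61/400 = 0.1525
z(H) = z(0.6475) = 0.379
z(FA) = z(0.1525) = -1.026
ln β = −½·[z(H)² − z(FA)²] = −0.5 × (0.144 − 1.053) = 0.4545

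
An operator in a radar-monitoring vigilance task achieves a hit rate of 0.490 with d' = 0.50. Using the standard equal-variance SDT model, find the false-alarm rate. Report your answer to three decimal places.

false-alarm rate = 0.300

z(hit rate) = z(0.490) = -0.0251
z(FA) = z(H) − d' = -0.0251 − 0.50 = -0.5251
false-alarm rate = Φ(-0.5251) = 0.2998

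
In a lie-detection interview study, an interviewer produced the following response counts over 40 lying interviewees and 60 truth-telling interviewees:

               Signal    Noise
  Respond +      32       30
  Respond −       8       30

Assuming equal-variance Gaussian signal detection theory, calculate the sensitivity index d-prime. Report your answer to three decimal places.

d-prime = 0.842

H = 32/40 = 0.8000
FA = 30/60 = 0.5000
Φ⁻¹(H) = 0.8416
Φ⁻¹(FA) = 0.0000
d' = z(H) − z(FA) = 0.8416 − 0.0000 = 0.8416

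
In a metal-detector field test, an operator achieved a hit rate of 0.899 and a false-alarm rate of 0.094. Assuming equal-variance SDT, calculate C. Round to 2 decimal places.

Φ⁻¹(H) = 1.2759
Φ⁻¹(FA) = -1.3165
c = −½·[z(H) + z(FA)] = −0.5 × (1.2759 + (-1.3165)) = 0.0203
c > 0: the operator has a conservative response bias.

C = 0.02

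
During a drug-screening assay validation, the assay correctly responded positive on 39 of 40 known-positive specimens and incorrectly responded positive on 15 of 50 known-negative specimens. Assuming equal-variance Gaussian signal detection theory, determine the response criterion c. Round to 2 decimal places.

c = -0.72

H = 39/40 = 0.9750
FA = 15/50 = 0.3000
z(0.9750) = 1.9600, z(0.3000) = -0.5244
c = −½·[z(H) + z(FA)] = −0.5 × (1.9600 + (-0.5244)) = -0.7178
c < 0: the assay has a liberal response bias.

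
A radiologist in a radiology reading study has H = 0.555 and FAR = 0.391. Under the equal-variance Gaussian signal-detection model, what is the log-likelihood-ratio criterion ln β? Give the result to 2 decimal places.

ln β = 0.03

z(H) = z(0.555) = 0.138
z(FA) = z(0.391) = -0.277
ln β = −½·[z(H)² − z(FA)²] = −0.5 × (0.019 − 0.077) = 0.029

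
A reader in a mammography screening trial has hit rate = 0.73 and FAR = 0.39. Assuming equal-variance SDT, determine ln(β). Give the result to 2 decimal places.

ln β = -0.15

z(0.73) = 0.613, z(0.39) = -0.279
ln β = −½·[z(H)² − z(FA)²] = −0.5 × (0.376 − 0.078) = -0.149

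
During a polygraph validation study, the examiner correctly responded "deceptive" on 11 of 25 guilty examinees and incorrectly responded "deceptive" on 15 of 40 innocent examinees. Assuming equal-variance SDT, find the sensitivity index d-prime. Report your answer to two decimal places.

H = 11/25 = 0.4400
FA = 15/40 = 0.3750
z(0.4400) = -0.151, z(0.3750) = -0.319
d' = z(H) − z(FA) = -0.151 − (-0.319) = 0.168

d-prime = 0.17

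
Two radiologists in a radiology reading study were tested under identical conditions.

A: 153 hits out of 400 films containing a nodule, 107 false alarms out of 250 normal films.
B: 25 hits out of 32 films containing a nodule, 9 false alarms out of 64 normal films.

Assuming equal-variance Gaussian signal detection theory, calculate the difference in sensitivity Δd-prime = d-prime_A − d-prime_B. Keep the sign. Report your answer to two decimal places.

Δd-prime = -1.97

A: z(0.3825) = -0.299, z(0.4280) = -0.181, d' = -0.118
B: z(0.7812) = 0.776, z(0.1406) = -1.078, d' = 1.854
Δd' = d'_A − d'_B = -0.118 − 1.854 = -1.972
B has the higher sensitivity.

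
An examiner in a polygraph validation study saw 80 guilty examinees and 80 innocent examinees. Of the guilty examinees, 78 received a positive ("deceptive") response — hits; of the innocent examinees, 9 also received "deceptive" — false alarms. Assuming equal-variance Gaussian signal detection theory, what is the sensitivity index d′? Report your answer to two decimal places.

H = 78/80 = 0.9750
FA = 9/80 = 0.1125
z(H) = 1.9600
z(FA) = -1.2133
d' = z(H) − z(FA) = 1.9600 − (-1.2133) = 3.1733

d′ = 3.17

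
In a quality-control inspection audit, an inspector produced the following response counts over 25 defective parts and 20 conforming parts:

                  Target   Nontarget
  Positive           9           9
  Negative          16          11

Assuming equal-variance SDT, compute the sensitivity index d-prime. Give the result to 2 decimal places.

d-prime = -0.23

H = 9/25 = 0.3600
FA = 9/20 = 0.4500
z(0.3600) = -0.3585, z(0.4500) = -0.1257
d' = z(H) − z(FA) = -0.3585 − (-0.1257) = -0.2328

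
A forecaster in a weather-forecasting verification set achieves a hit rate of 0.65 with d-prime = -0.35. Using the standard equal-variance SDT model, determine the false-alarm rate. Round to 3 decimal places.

false-alarm rate = 0.769

z(hit rate) = z(0.65) = 0.3853
z(FA) = z(H) − d' = 0.3853 − (-0.35) = 0.7353
false-alarm rate = Φ(0.7353) = 0.7689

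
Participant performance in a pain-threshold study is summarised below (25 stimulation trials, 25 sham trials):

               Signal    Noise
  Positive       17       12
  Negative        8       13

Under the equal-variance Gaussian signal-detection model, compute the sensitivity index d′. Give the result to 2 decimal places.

d′ = 0.52

H = 17/25 = 0.6800
FA = 12/25 = 0.4800
z(0.6800) = 0.468, z(0.4800) = -0.050
d' = z(H) − z(FA) = 0.468 − (-0.050) = 0.518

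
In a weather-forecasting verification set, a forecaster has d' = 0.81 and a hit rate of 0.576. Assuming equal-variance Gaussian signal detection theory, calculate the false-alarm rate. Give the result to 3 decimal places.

z(hit rate) = z(0.576) = 0.1917
z(FA) = z(H) − d' = 0.1917 − 0.81 = -0.6183
false-alarm rate = Φ(-0.6183) = 0.2682

false-alarm rate = 0.268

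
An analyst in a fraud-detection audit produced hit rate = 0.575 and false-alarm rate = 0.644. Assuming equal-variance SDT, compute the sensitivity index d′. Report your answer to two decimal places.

z(0.575) = 0.1891, z(0.644) = 0.3692
d' = z(H) − z(FA) = 0.1891 − 0.3692 = -0.1801

d′ = -0.18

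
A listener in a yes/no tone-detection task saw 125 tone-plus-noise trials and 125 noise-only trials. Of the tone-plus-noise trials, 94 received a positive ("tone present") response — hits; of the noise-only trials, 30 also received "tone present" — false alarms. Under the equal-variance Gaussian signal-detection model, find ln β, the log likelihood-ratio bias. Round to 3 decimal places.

ln β = 0.018

H = 94/125 = 0.7520
FA = 30/125 = 0.2400
Φ⁻¹(H) = 0.6808
Φ⁻¹(FA) = -0.7063
ln β = −½·[z(H)² − z(FA)²] = −0.5 × (0.4635 − 0.4989) = 0.0177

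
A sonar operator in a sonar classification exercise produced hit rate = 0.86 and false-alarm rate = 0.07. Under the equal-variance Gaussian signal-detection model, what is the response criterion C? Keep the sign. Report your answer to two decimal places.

z(H) = z(0.86) = 1.0803
z(FA) = z(0.07) = -1.4758
c = −½·[z(H) + z(FA)] = −0.5 × (1.0803 + (-1.4758)) = 0.19775
c > 0: the sonar operator has a conservative response bias.

C = 0.20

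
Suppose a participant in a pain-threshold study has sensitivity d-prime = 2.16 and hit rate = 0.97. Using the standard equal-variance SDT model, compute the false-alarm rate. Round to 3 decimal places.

false-alarm rate = 0.390

z(hit rate) = z(0.97) = 1.8808
z(FA) = z(H) − d' = 1.8808 − 2.16 = -0.2792
false-alarm rate = Φ(-0.2792) = 0.3900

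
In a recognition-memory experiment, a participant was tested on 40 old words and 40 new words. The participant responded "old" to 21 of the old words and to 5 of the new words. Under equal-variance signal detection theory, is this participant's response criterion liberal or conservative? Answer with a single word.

conservative

z(H) = 0.063, z(FA) = -1.150
c = −½·(z(H) + z(FA)) = 0.5435
c > 0 → conservative criterion (biased toward responding “no”).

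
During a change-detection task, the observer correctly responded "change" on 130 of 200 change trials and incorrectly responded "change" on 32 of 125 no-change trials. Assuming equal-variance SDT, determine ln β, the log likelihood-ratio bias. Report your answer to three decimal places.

ln β = 0.141

H = 130/200 = 0.6500
FA = 32/125 = 0.2560
Φ⁻¹(H) = Φ⁻¹(0.6500) = 0.3853
Φ⁻¹(FA) = Φ⁻¹(0.2560) = -0.6557
ln β = −½·[z(H)² − z(FA)²] = −0.5 × (0.1485 − 0.4299) = 0.1407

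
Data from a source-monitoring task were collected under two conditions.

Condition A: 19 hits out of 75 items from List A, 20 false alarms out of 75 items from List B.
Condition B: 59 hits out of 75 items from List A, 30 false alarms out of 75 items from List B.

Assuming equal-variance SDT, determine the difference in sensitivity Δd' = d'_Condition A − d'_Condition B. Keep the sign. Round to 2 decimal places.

Δd' = -1.09

Condition A: z(0.2533) = -0.664, z(0.2667) = -0.623, d' = -0.041
Condition B: z(0.7867) = 0.795, z(0.4000) = -0.253, d' = 1.048
Δd' = d'_Condition A − d'_Condition B = -0.041 − 1.048 = -1.089
Condition B has the higher sensitivity.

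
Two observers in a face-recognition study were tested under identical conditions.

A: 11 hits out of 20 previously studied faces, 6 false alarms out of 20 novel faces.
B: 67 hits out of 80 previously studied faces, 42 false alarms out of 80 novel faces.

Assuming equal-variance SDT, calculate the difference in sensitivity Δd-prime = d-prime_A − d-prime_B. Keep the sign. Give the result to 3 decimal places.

A: z(0.5500) = 0.1257, z(0.3000) = -0.5244, d' = 0.6501
B: z(0.8375) = 0.9842, z(0.5250) = 0.0627, d' = 0.9215
Δd' = d'_A − d'_B = 0.6501 − 0.9215 = -0.2714
B has the higher sensitivity.

Δd-prime = -0.271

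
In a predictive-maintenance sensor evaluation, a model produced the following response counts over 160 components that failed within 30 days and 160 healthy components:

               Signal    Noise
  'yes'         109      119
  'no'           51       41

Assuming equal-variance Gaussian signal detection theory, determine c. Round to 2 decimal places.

H = 109/160 = 0.6813
FA = 119/160 = 0.7438
Φ⁻¹(0.6813) = 0.4713, Φ⁻¹(0.7438) = 0.6551
c = −½·[z(H) + z(FA)] = −0.5 × (0.4713 + 0.6551) = -0.5632
c < 0: the model has a liberal response bias.

c = -0.56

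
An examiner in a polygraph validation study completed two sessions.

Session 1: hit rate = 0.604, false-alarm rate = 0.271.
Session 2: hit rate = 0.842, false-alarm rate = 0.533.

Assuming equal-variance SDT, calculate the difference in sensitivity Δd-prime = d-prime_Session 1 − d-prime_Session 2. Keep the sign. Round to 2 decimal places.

Δd-prime = -0.05

Session 1: z(0.604) = 0.264, z(0.271) = -0.610, d' = 0.874
Session 2: z(0.842) = 1.003, z(0.533) = 0.083, d' = 0.920
Δd' = d'_Session 1 − d'_Session 2 = 0.874 − 0.920 = -0.046
Session 2 has the higher sensitivity.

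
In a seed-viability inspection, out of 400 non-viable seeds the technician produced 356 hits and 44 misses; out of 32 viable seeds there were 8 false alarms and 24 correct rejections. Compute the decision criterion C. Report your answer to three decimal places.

H = 356/400 = 0.8900
FA = 8/32 = 0.2500
Φ⁻¹(H) = Φ⁻¹(0.8900) = 1.2265
Φ⁻¹(FA) = Φ⁻¹(0.2500) = -0.6745
c = −½·[z(H) + z(FA)] = −0.5 × (1.2265 + (-0.6745)) = -0.2760

C = -0.276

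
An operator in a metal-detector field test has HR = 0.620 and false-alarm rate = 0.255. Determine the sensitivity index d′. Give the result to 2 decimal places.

z(H) = z(0.620) = 0.305
z(FA) = z(0.255) = -0.659
d' = z(H) − z(FA) = 0.305 − (-0.659) = 0.964

d′ = 0.96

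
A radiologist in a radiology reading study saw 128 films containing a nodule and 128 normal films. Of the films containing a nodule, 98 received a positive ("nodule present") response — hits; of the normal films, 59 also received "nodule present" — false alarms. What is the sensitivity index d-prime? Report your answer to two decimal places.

d-prime = 0.82

H = 98/128 = 0.7656
FA = 59/128 = 0.4609
z(H) = z(0.7656) = 0.724
z(FA) = z(0.4609) = -0.098
d' = z(H) − z(FA) = 0.724 − (-0.098) = 0.822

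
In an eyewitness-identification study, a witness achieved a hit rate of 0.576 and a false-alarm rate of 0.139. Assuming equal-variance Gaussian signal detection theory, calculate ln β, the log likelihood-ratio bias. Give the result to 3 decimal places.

ln β = 0.570

Φ⁻¹(0.576) = 0.1917, Φ⁻¹(0.139) = -1.0848
ln β = −½·[z(H)² − z(FA)²] = −0.5 × (0.0367 − 1.1768) = 0.57005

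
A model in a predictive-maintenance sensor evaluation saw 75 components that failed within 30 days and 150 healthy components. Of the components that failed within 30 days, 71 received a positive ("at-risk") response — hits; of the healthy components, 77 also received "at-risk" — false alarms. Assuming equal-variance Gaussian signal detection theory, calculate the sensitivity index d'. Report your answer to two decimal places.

d' = 1.58

H = 71/75 = 0.9467
FA = 77/150 = 0.5133
Φ⁻¹(0.9467) = 1.6137, Φ⁻¹(0.5133) = 0.0333
d' = z(H) − z(FA) = 1.6137 − 0.0333 = 1.5804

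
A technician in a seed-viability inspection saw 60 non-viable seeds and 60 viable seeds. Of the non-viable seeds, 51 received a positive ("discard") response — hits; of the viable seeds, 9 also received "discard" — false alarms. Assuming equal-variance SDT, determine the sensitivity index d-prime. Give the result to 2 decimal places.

d-prime = 2.07

H = 51/60 = 0.8500
FA = 9/60 = 0.1500
Φ⁻¹(H) = Φ⁻¹(0.8500) = 1.036
Φ⁻¹(FA) = Φ⁻¹(0.1500) = -1.036
d' = z(H) − z(FA) = 1.036 − (-1.036) = 2.072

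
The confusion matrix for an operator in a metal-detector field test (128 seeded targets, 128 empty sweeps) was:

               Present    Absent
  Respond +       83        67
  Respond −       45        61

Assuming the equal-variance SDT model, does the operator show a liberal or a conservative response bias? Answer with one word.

z(H) = 0.381, z(FA) = 0.059
c = −½·(z(H) + z(FA)) = -0.220
c < 0 → liberal criterion (biased toward responding “yes”).

liberal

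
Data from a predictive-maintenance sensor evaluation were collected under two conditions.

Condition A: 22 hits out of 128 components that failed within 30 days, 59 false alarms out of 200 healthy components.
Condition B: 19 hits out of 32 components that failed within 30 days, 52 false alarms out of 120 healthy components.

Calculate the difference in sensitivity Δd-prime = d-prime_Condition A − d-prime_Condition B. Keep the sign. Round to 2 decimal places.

Condition A: z(0.1719) = -0.947, z(0.2950) = -0.539, d' = -0.408
Condition B: z(0.5938) = 0.237, z(0.4333) = -0.168, d' = 0.405
Δd' = d'_Condition A − d'_Condition B = -0.408 − 0.405 = -0.813
Condition B has the higher sensitivity.

Δd-prime = -0.81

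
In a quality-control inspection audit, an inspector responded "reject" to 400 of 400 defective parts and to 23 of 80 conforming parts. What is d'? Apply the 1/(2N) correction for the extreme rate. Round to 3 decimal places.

d' = 3.584

The hit rate is 400/400 = 1, so apply the 1/(2N) correction: H → 1 − 1/(2·400) = 0.99875.
z(H) = z(0.99875) = 3.0233
z(FA) = z(0.28750) = -0.5607
d' = 3.0233 − (-0.5607) = 3.5840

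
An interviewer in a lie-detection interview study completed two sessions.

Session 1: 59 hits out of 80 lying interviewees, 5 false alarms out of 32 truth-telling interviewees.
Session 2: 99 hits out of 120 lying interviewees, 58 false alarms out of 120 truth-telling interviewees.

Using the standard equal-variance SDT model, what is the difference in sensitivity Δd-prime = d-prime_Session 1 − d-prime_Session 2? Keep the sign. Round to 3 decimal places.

Session 1: z(0.7375) = 0.6357, z(0.1562) = -1.0102, d' = 1.6459
Session 2: z(0.8250) = 0.9346, z(0.4833) = -0.0419, d' = 0.9765
Δd' = d'_Session 1 − d'_Session 2 = 1.6459 − 0.9765 = 0.6694
Session 1 has the higher sensitivity.

Δd-prime = 0.669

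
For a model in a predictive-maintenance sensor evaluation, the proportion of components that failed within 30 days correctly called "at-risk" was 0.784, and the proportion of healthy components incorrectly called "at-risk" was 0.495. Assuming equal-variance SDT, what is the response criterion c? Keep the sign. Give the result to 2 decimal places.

c = -0.39

Φ⁻¹(0.784) = 0.786, Φ⁻¹(0.495) = -0.013
c = −½·[z(H) + z(FA)] = −0.5 × (0.786 + (-0.013)) = -0.3865
c < 0: the model has a liberal response bias.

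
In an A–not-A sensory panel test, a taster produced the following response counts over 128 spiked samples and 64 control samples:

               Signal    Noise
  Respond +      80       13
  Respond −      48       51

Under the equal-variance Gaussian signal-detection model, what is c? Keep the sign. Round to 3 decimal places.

c = 0.256

H = 80/128 = 0.6250
FA = 13/64 = 0.2031
z(0.6250) = 0.3186, z(0.2031) = -0.8306
c = −½·[z(H) + z(FA)] = −0.5 × (0.3186 + (-0.8306)) = 0.2560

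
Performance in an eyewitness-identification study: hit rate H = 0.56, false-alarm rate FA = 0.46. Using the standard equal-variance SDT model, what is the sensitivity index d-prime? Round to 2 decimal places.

d-prime = 0.25

z(0.56) = 0.1510, z(0.46) = -0.1004
d' = z(H) − z(FA) = 0.1510 − (-0.1004) = 0.2514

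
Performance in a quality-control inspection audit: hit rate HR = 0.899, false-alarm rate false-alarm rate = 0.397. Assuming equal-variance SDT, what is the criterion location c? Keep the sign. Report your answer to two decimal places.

z(H) = 1.276
z(FA) = -0.261
c = −½·[z(H) + z(FA)] = −0.5 × (1.276 + (-0.261)) = -0.5075
c < 0: the inspector has a liberal response bias.

c = -0.51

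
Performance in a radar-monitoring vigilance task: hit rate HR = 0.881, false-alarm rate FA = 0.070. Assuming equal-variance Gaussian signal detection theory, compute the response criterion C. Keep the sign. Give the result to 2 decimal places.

C = 0.15

Φ⁻¹(H) = 1.1800
Φ⁻¹(FA) = -1.4758
c = −½·[z(H) + z(FA)] = −0.5 × (1.1800 + (-1.4758)) = 0.1479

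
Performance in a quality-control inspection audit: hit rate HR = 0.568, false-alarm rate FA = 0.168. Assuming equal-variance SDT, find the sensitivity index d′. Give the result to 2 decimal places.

z(H) = 0.171
z(FA) = -0.962
d' = z(H) − z(FA) = 0.171 − (-0.962) = 1.133

d′ = 1.13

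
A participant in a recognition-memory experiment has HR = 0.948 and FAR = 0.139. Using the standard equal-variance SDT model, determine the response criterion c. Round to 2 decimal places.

Φ⁻¹(H) = 1.6258
Φ⁻¹(FA) = -1.0848
c = −½·[z(H) + z(FA)] = −0.5 × (1.6258 + (-1.0848)) = -0.2705
c < 0: the participant has a liberal response bias.

c = -0.27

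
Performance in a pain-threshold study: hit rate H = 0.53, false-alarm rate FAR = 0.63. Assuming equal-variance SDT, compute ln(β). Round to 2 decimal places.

ln β = 0.05

z(H) = z(0.53) = 0.075
z(FA) = z(0.63) = 0.332
ln β = −½·[z(H)² − z(FA)²] = −0.5 × (0.006 − 0.110) = 0.052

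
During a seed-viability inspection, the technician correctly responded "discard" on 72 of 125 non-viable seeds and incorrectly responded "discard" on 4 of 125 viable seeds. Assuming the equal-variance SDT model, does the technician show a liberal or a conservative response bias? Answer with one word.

z(H) = 0.192, z(FA) = -1.852
c = −½·(z(H) + z(FA)) = 0.830
c > 0 → conservative criterion (biased toward responding “no”).

conservative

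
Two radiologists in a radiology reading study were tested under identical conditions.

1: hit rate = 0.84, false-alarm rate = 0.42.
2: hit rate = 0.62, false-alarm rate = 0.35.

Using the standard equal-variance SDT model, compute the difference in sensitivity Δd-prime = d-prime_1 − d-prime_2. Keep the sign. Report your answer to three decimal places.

Δd-prime = 0.506

1: z(0.84) = 0.9945, z(0.42) = -0.2019, d' = 1.1964
2: z(0.62) = 0.3055, z(0.35) = -0.3853, d' = 0.6908
Δd' = d'_1 − d'_2 = 1.1964 − 0.6908 = 0.5056
1 has the higher sensitivity.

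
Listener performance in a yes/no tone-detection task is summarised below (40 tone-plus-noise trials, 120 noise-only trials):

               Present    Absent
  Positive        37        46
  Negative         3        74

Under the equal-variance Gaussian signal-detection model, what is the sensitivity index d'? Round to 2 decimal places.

d' = 1.74

H = 37/40 = 0.9250
FA = 46/120 = 0.3833
Φ⁻¹(H) = 1.4395
Φ⁻¹(FA) = -0.2968
d' = z(H) − z(FA) = 1.4395 − (-0.2968) = 1.7363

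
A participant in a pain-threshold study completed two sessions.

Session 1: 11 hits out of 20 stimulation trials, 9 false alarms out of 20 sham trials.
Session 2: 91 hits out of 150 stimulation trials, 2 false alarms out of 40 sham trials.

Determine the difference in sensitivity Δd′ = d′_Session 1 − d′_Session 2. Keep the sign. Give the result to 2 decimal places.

Δd′ = -1.66

Session 1: z(0.5500) = 0.126, z(0.4500) = -0.126, d' = 0.252
Session 2: z(0.6067) = 0.271, z(0.0500) = -1.645, d' = 1.916
Δd' = d'_Session 1 − d'_Session 2 = 0.252 − 1.916 = -1.664
Session 2 has the higher sensitivity.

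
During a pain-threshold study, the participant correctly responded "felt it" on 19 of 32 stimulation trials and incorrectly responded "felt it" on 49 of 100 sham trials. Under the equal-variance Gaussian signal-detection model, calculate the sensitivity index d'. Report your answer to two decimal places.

H = 19/32 = 0.5938
FA = 49/100 = 0.4900
Φ⁻¹(0.5938) = 0.2373, Φ⁻¹(0.4900) = -0.0251
d' = z(H) − z(FA) = 0.2373 − (-0.0251) = 0.2624

d' = 0.26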